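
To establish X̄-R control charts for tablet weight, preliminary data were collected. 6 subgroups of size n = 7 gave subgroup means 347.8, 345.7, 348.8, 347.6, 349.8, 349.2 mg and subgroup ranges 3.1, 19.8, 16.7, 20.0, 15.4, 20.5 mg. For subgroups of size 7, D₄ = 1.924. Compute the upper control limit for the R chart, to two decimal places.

30.62

R̄ = (3.1 + 19.8 + 16.7 + 20.0 + 15.4 + 20.5) / 6 = 95.5000 / 6 = 15.9167
UCL_R = D₄·R̄ = 1.924 × 15.9167 = 30.6237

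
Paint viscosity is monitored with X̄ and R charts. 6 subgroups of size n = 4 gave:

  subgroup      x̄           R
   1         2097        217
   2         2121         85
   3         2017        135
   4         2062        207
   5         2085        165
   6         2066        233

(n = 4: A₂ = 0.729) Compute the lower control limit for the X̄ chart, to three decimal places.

1948.064

X̄̄ = (2097 + 2121 + 2017 + 2062 + 2085 + 2066) / 6 = 12448.0000 / 6 = 2074.6667
R̄ = (217 + 85 + 135 + 207 + 165 + 233) / 6 = 1042.0000 / 6 = 173.6667
LCL = X̄̄ − A₂·R̄ = 2074.6667 − 0.729 × 173.6667 = 1948.0637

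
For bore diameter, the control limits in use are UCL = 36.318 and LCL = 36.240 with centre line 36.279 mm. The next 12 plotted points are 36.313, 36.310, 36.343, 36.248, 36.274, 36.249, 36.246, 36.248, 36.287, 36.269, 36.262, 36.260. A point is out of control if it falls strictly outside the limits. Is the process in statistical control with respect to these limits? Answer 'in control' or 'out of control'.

out of control

Compare each point to [36.240, 36.318]: sample 3 = 36.343 > UCL.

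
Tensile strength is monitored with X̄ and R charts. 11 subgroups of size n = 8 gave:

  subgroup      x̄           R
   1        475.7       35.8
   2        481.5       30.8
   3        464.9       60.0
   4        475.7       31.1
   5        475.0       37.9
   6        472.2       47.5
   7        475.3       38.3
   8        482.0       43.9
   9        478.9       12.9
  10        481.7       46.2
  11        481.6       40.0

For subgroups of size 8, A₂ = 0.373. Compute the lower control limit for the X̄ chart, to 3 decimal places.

462.382

X̄̄ = (475.7 + 481.5 + 464.9 + 475.7 + 475.0 + 472.2 + 475.3 + 482.0 + 478.9 + 481.7 + 481.6) / 11 = 5244.5000 / 11 = 476.7727
R̄ = (35.8 + 30.8 + 60.0 + 31.1 + 37.9 + 47.5 + 38.3 + 43.9 + 12.9 + 46.2 + 40.0) / 11 = 424.4000 / 11 = 38.5818
LCL = X̄̄ − A₂·R̄ = 476.7727 − 0.373 × 38.5818 = 462.3817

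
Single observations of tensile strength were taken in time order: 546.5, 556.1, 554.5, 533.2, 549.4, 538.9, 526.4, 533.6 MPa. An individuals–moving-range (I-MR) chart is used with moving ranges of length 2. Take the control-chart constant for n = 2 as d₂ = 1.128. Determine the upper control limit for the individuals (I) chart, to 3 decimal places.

X̄ = (546.5 + 556.1 + 554.5 + 533.2 + 549.4 + 538.9 + 526.4 + 533.6) / 8 = 542.3250
Moving ranges: 9.6, 1.6, 21.3, 16.2, 10.5, 12.5, 7.2; M̄R̄ = 78.9000 / 7 = 11.2714
UCL = X̄ + 3·M̄R̄/d₂ = 542.3250 + 3 × 11.2714 / 1.128 = 572.3022

572.302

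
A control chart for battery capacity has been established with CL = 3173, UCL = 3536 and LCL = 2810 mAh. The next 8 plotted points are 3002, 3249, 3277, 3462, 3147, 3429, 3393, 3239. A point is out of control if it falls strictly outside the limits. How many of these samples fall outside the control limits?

0

All 8 points lie within [2810, 3536].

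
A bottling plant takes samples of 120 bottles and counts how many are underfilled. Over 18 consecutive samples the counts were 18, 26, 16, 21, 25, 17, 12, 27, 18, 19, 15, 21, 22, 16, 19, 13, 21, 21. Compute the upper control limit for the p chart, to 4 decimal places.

0.2612

p̄ = Σdᵢ / (k·n) = 347 / (18 × 120) = 0.16065
UCL = p̄ + 3·√(p̄(1−p̄)/n) = 0.16065 + 3 × √(0.16065×0.83935/120) = 0.16065 + 3 × 0.03352 = 0.26121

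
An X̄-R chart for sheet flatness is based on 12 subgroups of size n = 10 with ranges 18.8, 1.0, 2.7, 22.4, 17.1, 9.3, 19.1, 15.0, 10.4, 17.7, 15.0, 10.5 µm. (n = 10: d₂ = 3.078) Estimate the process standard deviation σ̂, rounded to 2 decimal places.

4.30

R̄ = (18.8 + 1.0 + 2.7 + 22.4 + 17.1 + 9.3 + 19.1 + 15.0 + 10.4 + 17.7 + 15.0 + 10.5) / 12 = 13.2500
σ̂ = R̄ / d₂ = 13.2500 / 3.078 = 4.3047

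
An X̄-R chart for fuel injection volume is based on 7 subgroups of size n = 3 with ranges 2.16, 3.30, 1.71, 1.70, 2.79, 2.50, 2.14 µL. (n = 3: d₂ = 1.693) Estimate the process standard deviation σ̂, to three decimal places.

R̄ = (2.16 + 3.30 + 1.71 + 1.70 + 2.79 + 2.50 + 2.14) / 7 = 2.3286
σ̂ = R̄ / d₂ = 2.3286 / 1.693 = 1.3754

1.375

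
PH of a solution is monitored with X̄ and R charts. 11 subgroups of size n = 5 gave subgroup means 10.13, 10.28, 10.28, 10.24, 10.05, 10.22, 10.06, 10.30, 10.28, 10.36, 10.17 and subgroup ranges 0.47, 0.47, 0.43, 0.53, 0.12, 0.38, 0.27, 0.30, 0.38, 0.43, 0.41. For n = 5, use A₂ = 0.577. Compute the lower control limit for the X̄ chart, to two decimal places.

10.00

X̄̄ = (10.13 + 10.28 + 10.28 + 10.24 + 10.05 + 10.22 + 10.06 + 10.30 + 10.28 + 10.36 + 10.17) / 11 = 112.3700 / 11 = 10.2155
R̄ = (0.47 + 0.47 + 0.43 + 0.53 + 0.12 + 0.38 + 0.27 + 0.30 + 0.38 + 0.43 + 0.41) / 11 = 4.1900 / 11 = 0.3809
LCL = X̄̄ − A₂·R̄ = 10.2155 − 0.577 × 0.3809 = 9.9957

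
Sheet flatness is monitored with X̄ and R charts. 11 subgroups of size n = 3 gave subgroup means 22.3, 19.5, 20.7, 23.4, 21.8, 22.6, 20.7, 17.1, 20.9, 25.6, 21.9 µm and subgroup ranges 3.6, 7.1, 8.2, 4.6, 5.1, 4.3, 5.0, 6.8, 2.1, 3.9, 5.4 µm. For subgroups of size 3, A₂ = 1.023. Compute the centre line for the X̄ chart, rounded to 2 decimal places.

21.50

X̄̄ = (22.3 + 19.5 + 20.7 + 23.4 + 21.8 + 22.6 + 20.7 + 17.1 + 20.9 + 25.6 + 21.9) / 11 = 236.5000 / 11 = 21.5000
CL = X̄̄ = 21.5000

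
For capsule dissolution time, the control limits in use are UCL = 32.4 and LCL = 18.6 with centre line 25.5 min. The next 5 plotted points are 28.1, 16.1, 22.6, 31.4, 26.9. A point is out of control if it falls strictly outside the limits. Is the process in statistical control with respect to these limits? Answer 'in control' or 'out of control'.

Compare each point to [18.6, 32.4]: sample 2 = 16.1 < LCL.

out of control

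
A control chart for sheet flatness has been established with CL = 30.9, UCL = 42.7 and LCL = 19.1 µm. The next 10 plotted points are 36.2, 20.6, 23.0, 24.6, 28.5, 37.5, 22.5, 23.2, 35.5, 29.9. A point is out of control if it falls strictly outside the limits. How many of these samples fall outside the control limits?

0

All 10 points lie within [19.1, 42.7].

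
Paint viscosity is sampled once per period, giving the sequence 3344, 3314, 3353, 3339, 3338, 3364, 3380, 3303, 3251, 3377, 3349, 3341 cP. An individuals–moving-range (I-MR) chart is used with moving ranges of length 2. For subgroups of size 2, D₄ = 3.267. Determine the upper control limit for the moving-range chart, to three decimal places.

Moving ranges: 30, 39, 14, 1, 26, 16, 77, 52, 126, 28, 8; M̄R̄ = 417.0000 / 11 = 37.9091
UCL_MR = D₄·M̄R̄ = 3.267 × 37.9091 = 123.8490

123.849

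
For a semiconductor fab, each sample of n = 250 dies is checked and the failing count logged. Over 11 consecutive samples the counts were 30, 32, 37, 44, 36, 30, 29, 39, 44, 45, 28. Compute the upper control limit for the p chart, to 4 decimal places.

p̄ = Σdᵢ / (k·n) = 394 / (11 × 250) = 0.14327
UCL = p̄ + 3·√(p̄(1−p̄)/n) = 0.14327 + 3 × √(0.14327×0.85673/250) = 0.14327 + 3 × 0.02216 = 0.20975

0.2097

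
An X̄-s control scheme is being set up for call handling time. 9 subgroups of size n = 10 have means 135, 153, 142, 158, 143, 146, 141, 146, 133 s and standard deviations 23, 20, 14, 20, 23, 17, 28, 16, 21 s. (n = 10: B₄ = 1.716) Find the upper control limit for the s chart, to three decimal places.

34.701

s̄ = (23 + 20 + 14 + 20 + 23 + 17 + 28 + 16 + 21) / 9 = 20.2222
UCL_s = B₄·s̄ = 1.716 × 20.2222 = 34.7013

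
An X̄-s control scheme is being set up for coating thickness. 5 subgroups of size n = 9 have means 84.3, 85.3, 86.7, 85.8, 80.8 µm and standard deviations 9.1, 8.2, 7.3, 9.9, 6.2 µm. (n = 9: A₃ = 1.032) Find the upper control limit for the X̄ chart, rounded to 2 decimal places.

92.98

X̄̄ = (84.3 + 85.3 + 86.7 + 85.8 + 80.8) / 5 = 84.5800
s̄ = (9.1 + 8.2 + 7.3 + 9.9 + 6.2) / 5 = 8.1400
UCL = X̄̄ + A₃·s̄ = 84.5800 + 1.032 × 8.1400 = 92.9805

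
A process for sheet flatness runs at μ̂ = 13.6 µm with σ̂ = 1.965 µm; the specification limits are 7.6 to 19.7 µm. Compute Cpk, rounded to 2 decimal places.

Cpu = (USL − μ̂) / (3σ̂) = (19.7 − 13.6) / (3 × 1.965) = 1.0348; Cpl = (μ̂ − LSL) / (3σ̂) = (13.6 − 7.6) / (3 × 1.965) = 1.0178; Cpk = min(Cpu, Cpl) = 1.0178

1.02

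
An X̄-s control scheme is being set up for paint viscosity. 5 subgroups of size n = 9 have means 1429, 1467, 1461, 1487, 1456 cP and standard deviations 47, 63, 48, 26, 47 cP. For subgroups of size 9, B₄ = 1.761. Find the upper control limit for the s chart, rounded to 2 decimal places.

81.36

s̄ = (47 + 63 + 48 + 26 + 47) / 5 = 46.2000
UCL_s = B₄·s̄ = 1.761 × 46.2000 = 81.3582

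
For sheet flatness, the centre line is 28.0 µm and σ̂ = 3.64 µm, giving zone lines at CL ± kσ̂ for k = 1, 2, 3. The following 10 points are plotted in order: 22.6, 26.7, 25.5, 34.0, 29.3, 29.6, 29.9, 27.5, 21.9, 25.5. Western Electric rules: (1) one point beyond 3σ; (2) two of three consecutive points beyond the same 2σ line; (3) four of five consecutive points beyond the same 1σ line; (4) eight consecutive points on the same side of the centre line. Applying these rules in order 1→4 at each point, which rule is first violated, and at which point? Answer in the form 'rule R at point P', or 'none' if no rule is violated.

Zone of each point (C = within 1σ̂, B = 1σ̂–2σ̂, A = 2σ̂–3σ̂, * = beyond 3σ̂; sign = side of CL): 1:-B, 2:-C, 3:-C, 4:+B, 5:+C, 6:+C, 7:+C, 8:-C, 9:-B, 10:-C
No rule fires across all 10 points.

none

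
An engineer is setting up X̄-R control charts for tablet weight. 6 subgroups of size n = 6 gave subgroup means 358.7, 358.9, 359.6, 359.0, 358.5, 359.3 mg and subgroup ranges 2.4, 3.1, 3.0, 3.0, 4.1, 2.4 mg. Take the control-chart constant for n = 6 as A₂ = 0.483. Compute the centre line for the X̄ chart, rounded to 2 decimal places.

359.00

X̄̄ = (358.7 + 358.9 + 359.6 + 359.0 + 358.5 + 359.3) / 6 = 2154.0000 / 6 = 359.0000
CL = X̄̄ = 359.0000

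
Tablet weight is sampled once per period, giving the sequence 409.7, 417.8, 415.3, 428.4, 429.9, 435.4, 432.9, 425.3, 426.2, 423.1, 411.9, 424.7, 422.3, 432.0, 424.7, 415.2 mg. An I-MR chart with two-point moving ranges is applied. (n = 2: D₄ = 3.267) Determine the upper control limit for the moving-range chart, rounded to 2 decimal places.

Moving ranges: 8.1, 2.5, 13.1, 1.5, 5.5, 2.5, 7.6, 0.9, 3.1, 11.2, 12.8, 2.4, 9.7, 7.3, 9.5; M̄R̄ = 97.7000 / 15 = 6.5133
UCL_MR = D₄·M̄R̄ = 3.267 × 6.5133 = 21.2791

21.28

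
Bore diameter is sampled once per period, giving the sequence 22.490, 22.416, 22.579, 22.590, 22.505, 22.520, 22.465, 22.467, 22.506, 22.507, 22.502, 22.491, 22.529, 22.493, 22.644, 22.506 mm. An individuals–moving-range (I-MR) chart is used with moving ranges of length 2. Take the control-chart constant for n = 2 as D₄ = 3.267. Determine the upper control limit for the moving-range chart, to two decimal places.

Moving ranges: 0.074, 0.163, 0.011, 0.085, 0.015, 0.055, 0.002, 0.039, 0.001, 0.005, 0.011, 0.038, 0.036, 0.151, 0.138; M̄R̄ = 0.8240 / 15 = 0.0549
UCL_MR = D₄·M̄R̄ = 3.267 × 0.0549 = 0.1795

0.18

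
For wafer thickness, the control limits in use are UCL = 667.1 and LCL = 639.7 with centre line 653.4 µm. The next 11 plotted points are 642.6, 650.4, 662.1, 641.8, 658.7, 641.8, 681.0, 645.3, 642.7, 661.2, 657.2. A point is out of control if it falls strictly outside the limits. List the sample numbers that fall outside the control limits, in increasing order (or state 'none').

7

Compare each point to [639.7, 667.1]: sample 7 = 681.0 > UCL.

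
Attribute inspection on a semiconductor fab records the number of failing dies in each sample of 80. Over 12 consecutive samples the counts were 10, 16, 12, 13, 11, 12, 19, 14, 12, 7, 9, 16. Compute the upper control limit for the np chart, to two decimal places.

p̄ = Σdᵢ / (k·n) = 151 / (12 × 80) = 0.15729
UCL = np̄ + 3·√(np̄(1−p̄)) = 12.5833 + 3 × √(12.5833×0.84271) = 12.5833 + 3 × 3.2564 = 22.3525

22.35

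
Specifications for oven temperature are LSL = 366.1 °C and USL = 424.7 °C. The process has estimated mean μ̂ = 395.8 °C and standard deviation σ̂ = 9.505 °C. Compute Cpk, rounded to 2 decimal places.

Cpu = (USL − μ̂) / (3σ̂) = (424.7 − 395.8) / (3 × 9.505) = 1.0135; Cpl = (μ̂ − LSL) / (3σ̂) = (395.8 − 366.1) / (3 × 9.505) = 1.0416; Cpk = min(Cpu, Cpl) = 1.0135

1.01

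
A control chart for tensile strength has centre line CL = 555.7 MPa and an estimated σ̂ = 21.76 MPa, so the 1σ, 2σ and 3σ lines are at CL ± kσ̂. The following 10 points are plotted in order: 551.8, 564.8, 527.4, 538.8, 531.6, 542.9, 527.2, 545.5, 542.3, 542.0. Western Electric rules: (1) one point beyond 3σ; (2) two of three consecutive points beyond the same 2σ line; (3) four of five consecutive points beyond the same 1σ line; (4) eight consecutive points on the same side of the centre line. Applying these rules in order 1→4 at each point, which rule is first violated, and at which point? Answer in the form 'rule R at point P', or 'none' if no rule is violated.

rule 4 at point 10

Zone of each point (C = within 1σ̂, B = 1σ̂–2σ̂, A = 2σ̂–3σ̂, * = beyond 3σ̂; sign = side of CL): 1:-C, 2:+C, 3:-B, 4:-C, 5:-B, 6:-C, 7:-B, 8:-C, 9:-C, 10:-C
Rule 4 (eight consecutive points on the same side of the centre line) is satisfied at point 10.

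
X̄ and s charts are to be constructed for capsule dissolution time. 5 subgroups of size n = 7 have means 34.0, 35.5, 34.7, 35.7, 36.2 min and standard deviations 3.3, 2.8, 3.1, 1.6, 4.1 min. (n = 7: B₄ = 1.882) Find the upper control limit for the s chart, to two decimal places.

5.61

s̄ = (3.3 + 2.8 + 3.1 + 1.6 + 4.1) / 5 = 2.9800
UCL_s = B₄·s̄ = 1.882 × 2.9800 = 5.6084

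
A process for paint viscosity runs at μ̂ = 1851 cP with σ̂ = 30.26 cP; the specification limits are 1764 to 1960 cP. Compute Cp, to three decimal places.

1.080

Cp = (USL − LSL) / (6σ̂) = (1960 − 1764) / (6 × 30.26) = 196.0000 / 181.5600 = 1.0795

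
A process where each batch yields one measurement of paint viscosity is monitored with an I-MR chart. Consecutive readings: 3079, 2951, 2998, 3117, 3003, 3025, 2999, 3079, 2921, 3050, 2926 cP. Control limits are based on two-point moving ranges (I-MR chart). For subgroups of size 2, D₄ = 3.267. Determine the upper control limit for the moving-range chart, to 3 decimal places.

Moving ranges: 128, 47, 119, 114, 22, 26, 80, 158, 129, 124; M̄R̄ = 947.0000 / 10 = 94.7000
UCL_MR = D₄·M̄R̄ = 3.267 × 94.7000 = 309.3849

309.385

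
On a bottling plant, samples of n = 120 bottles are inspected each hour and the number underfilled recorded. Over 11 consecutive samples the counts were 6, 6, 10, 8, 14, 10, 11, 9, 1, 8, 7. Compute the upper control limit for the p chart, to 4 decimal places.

0.1372

p̄ = Σdᵢ / (k·n) = 90 / (11 × 120) = 0.06818
UCL = p̄ + 3·√(p̄(1−p̄)/n) = 0.06818 + 3 × √(0.06818×0.93182/120) = 0.06818 + 3 × 0.02301 = 0.13721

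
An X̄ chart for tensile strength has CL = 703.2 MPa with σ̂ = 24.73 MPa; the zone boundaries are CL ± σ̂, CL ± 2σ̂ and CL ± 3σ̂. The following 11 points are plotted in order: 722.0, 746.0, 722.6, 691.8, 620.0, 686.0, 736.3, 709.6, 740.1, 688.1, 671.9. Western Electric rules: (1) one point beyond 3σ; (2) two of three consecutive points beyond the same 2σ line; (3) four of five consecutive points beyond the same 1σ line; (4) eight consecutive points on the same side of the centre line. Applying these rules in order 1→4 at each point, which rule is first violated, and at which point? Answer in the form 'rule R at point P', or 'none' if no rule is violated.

Zone of each point (C = within 1σ̂, B = 1σ̂–2σ̂, A = 2σ̂–3σ̂, * = beyond 3σ̂; sign = side of CL): 1:+C, 2:+B, 3:+C, 4:-C, 5:-*, 6:-C, 7:+B, 8:+C, 9:+B, 10:-C, 11:-B
Rule 1 (one point beyond the 3σ limits) is satisfied at point 5.

rule 1 at point 5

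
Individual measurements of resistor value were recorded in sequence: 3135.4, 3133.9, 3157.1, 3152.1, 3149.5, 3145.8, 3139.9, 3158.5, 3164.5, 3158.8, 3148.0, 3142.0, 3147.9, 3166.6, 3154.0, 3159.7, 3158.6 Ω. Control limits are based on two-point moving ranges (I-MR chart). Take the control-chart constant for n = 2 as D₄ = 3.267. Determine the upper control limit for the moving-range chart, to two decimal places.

Moving ranges: 1.5, 23.2, 5.0, 2.6, 3.7, 5.9, 18.6, 6.0, 5.7, 10.8, 6.0, 5.9, 18.7, 12.6, 5.7, 1.1; M̄R̄ = 133.0000 / 16 = 8.3125
UCL_MR = D₄·M̄R̄ = 3.267 × 8.3125 = 27.1569

27.16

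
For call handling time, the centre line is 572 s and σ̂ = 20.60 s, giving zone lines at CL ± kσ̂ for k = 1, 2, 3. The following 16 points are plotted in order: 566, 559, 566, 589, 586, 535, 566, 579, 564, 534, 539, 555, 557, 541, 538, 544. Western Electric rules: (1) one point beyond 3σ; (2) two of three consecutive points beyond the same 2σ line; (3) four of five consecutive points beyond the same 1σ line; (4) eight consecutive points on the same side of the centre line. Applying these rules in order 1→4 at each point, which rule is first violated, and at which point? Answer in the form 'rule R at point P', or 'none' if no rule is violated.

Zone of each point (C = within 1σ̂, B = 1σ̂–2σ̂, A = 2σ̂–3σ̂, * = beyond 3σ̂; sign = side of CL): 1:-C, 2:-C, 3:-C, 4:+C, 5:+C, 6:-B, 7:-C, 8:+C, 9:-C, 10:-B, 11:-B, 12:-C, 13:-C, 14:-B, 15:-B, 16:-B
Rule 4 (eight consecutive points on the same side of the centre line) is satisfied at point 16.

rule 4 at point 16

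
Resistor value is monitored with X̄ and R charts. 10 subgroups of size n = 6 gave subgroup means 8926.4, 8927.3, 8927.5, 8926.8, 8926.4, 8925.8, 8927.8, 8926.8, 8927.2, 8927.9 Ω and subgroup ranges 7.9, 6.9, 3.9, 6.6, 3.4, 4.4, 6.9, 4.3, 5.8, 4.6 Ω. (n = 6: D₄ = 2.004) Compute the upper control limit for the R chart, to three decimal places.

R̄ = (7.9 + 6.9 + 3.9 + 6.6 + 3.4 + 4.4 + 6.9 + 4.3 + 5.8 + 4.6) / 10 = 54.7000 / 10 = 5.4700
UCL_R = D₄·R̄ = 2.004 × 5.4700 = 10.9619

10.962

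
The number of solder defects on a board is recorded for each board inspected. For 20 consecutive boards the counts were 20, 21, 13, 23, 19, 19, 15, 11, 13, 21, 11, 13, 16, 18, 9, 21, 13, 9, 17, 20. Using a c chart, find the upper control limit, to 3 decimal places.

c̄ = (20 + 21 + 13 + 23 + 19 + 19 + 15 + 11 + 13 + 21 + 11 + 13 + 16 + 18 + 9 + 21 + 13 + 9 + 17 + 20) / 20 = 322 / 20 = 16.1000
UCL = c̄ + 3√c̄ = 16.1000 + 3 × √16.1000 = 16.1000 + 3 × 4.0125 = 28.1374

28.137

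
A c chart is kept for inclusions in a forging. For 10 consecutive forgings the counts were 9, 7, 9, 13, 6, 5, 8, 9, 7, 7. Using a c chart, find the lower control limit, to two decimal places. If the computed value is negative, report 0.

c̄ = (9 + 7 + 9 + 13 + 6 + 5 + 8 + 9 + 7 + 7) / 10 = 80 / 10 = 8.0000
LCL = c̄ − 3√c̄ = 8.0000 − 3 × 2.8284 = -0.4853 → 0 (cannot be negative)

0.00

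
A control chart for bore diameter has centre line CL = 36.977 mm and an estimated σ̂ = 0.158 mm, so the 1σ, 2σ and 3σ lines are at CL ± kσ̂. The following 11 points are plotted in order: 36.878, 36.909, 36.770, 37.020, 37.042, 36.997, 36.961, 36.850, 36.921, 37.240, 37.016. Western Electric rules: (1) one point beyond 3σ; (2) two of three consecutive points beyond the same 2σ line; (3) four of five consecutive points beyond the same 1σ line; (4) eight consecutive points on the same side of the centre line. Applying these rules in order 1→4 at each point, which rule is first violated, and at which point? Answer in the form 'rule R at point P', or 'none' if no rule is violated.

none

Zone of each point (C = within 1σ̂, B = 1σ̂–2σ̂, A = 2σ̂–3σ̂, * = beyond 3σ̂; sign = side of CL): 1:-C, 2:-C, 3:-B, 4:+C, 5:+C, 6:+C, 7:-C, 8:-C, 9:-C, 10:+B, 11:+C
No rule fires across all 11 points.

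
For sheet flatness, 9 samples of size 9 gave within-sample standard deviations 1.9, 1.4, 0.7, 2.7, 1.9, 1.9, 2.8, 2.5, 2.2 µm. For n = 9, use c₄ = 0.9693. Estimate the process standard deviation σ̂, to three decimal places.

s̄ = (1.9 + 1.4 + 0.7 + 2.7 + 1.9 + 1.9 + 2.8 + 2.5 + 2.2) / 9 = 2.0000
σ̂ = s̄ / c₄ = 2.0000 / 0.9693 = 2.0633

2.063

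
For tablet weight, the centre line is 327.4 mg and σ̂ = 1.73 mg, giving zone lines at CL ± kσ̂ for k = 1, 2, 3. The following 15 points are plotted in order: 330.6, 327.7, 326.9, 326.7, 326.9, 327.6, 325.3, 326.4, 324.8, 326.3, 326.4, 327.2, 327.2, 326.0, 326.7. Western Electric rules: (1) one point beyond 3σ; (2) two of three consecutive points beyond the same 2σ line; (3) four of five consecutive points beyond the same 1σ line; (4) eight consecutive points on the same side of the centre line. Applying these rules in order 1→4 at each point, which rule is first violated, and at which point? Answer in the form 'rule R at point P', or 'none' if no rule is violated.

Zone of each point (C = within 1σ̂, B = 1σ̂–2σ̂, A = 2σ̂–3σ̂, * = beyond 3σ̂; sign = side of CL): 1:+B, 2:+C, 3:-C, 4:-C, 5:-C, 6:+C, 7:-B, 8:-C, 9:-B, 10:-C, 11:-C, 12:-C, 13:-C, 14:-C, 15:-C
Rule 4 (eight consecutive points on the same side of the centre line) is satisfied at point 14.

rule 4 at point 14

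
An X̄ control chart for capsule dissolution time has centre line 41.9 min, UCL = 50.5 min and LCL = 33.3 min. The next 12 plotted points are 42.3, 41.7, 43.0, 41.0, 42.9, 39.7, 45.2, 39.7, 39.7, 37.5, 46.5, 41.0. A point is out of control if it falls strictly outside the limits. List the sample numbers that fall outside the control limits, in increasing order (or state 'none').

All 12 points lie within [33.3, 50.5].

none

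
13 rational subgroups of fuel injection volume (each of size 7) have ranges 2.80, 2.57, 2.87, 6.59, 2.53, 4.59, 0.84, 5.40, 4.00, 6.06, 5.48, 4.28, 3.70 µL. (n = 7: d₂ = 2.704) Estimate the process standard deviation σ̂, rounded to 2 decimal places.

R̄ = (2.80 + 2.57 + 2.87 + 6.59 + 2.53 + 4.59 + 0.84 + 5.40 + 4.00 + 6.06 + 5.48 + 4.28 + 3.70) / 13 = 3.9777
σ̂ = R̄ / d₂ = 3.9777 / 2.704 = 1.4710

1.47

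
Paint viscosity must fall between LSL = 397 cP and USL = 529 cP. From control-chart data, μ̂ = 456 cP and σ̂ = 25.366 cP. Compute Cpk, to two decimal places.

Cpu = (USL − μ̂) / (3σ̂) = (529 − 456) / (3 × 25.366) = 0.9593; Cpl = (μ̂ − LSL) / (3σ̂) = (456 − 397) / (3 × 25.366) = 0.7753; Cpk = min(Cpu, Cpl) = 0.7753

0.78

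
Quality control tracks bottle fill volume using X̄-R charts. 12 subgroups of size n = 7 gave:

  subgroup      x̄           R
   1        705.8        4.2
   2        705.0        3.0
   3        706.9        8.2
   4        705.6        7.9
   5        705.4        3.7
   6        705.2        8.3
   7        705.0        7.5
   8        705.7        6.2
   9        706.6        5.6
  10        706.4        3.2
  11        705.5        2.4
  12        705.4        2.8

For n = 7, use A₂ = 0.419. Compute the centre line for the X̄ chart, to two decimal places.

705.71

X̄̄ = (705.8 + 705.0 + 706.9 + 705.6 + 705.4 + 705.2 + 705.0 + 705.7 + 706.6 + 706.4 + 705.5 + 705.4) / 12 = 8468.5000 / 12 = 705.7083
CL = X̄̄ = 705.7083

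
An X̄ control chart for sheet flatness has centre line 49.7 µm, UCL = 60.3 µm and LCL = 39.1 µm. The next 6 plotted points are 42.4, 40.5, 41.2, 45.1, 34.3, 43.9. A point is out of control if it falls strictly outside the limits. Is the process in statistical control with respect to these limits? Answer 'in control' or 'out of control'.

out of control

Compare each point to [39.1, 60.3]: sample 5 = 34.3 < LCL.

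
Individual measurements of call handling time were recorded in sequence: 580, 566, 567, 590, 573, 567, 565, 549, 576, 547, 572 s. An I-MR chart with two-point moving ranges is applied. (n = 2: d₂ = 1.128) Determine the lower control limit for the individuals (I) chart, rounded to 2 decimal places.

X̄ = (580 + 566 + 567 + 590 + 573 + 567 + 565 + 549 + 576 + 547 + 572) / 11 = 568.3636
Moving ranges: 14, 1, 23, 17, 6, 2, 16, 27, 29, 25; M̄R̄ = 160.0000 / 10 = 16.0000
LCL = X̄ − 3·M̄R̄/d₂ = 568.3636 − 3 × 16.0000 / 1.128 = 525.8104

525.81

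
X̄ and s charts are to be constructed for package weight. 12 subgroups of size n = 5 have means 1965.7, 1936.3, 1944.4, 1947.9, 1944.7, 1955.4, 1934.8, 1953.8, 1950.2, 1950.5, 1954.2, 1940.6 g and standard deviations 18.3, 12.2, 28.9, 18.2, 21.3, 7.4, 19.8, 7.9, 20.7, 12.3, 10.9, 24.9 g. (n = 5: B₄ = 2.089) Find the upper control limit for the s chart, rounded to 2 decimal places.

s̄ = (18.3 + 12.2 + 28.9 + 18.2 + 21.3 + 7.4 + 19.8 + 7.9 + 20.7 + 12.3 + 10.9 + 24.9) / 12 = 16.9000
UCL_s = B₄·s̄ = 2.089 × 16.9000 = 35.3041

35.30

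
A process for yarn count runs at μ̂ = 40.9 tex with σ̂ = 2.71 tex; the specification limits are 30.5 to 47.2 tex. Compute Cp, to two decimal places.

1.03

Cp = (USL − LSL) / (6σ̂) = (47.2 − 30.5) / (6 × 2.71) = 16.7000 / 16.2600 = 1.0271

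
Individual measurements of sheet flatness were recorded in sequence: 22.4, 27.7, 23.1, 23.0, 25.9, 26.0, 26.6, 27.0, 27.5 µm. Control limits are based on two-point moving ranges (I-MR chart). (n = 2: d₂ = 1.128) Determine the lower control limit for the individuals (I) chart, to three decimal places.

20.646

X̄ = (22.4 + 27.7 + 23.1 + 23.0 + 25.9 + 26.0 + 26.6 + 27.0 + 27.5) / 9 = 25.4667
Moving ranges: 5.3, 4.6, 0.1, 2.9, 0.1, 0.6, 0.4, 0.5; M̄R̄ = 14.5000 / 8 = 1.8125
LCL = X̄ − 3·M̄R̄/d₂ = 25.4667 − 3 × 1.8125 / 1.128 = 20.6462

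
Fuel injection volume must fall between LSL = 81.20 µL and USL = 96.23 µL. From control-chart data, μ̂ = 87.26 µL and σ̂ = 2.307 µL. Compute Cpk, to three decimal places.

Cpu = (USL − μ̂) / (3σ̂) = (96.23 − 87.26) / (3 × 2.307) = 1.2961; Cpl = (μ̂ − LSL) / (3σ̂) = (87.26 − 81.20) / (3 × 2.307) = 0.8756; Cpk = min(Cpu, Cpl) = 0.8756

0.876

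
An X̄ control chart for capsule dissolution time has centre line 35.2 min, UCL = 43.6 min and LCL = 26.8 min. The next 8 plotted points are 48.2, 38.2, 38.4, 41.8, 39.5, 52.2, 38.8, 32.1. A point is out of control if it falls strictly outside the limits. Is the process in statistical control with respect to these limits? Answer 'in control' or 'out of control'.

Compare each point to [26.8, 43.6]: sample 1 = 48.2 > UCL; sample 6 = 52.2 > UCL.

out of control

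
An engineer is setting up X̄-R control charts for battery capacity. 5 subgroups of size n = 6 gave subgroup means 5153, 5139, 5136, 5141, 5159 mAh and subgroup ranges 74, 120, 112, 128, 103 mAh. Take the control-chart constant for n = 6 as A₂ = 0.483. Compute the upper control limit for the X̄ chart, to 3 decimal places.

5197.474

X̄̄ = (5153 + 5139 + 5136 + 5141 + 5159) / 5 = 25728.0000 / 5 = 5145.6000
R̄ = (74 + 120 + 112 + 128 + 103) / 5 = 537.0000 / 5 = 107.4000
UCL = X̄̄ + A₂·R̄ = 5145.6000 + 0.483 × 107.4000 = 5197.4742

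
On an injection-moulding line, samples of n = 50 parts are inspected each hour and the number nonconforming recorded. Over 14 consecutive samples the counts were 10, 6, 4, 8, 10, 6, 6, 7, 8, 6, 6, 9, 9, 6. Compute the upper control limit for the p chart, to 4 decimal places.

p̄ = Σdᵢ / (k·n) = 101 / (14 × 50) = 0.14429
UCL = p̄ + 3·√(p̄(1−p̄)/n) = 0.14429 + 3 × √(0.14429×0.85571/50) = 0.14429 + 3 × 0.04969 = 0.29336

0.2934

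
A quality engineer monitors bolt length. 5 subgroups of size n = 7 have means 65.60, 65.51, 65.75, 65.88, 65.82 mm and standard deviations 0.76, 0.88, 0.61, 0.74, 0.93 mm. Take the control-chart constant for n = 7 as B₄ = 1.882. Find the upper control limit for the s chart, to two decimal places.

s̄ = (0.76 + 0.88 + 0.61 + 0.74 + 0.93) / 5 = 0.7840
UCL_s = B₄·s̄ = 1.882 × 0.7840 = 1.4755

1.48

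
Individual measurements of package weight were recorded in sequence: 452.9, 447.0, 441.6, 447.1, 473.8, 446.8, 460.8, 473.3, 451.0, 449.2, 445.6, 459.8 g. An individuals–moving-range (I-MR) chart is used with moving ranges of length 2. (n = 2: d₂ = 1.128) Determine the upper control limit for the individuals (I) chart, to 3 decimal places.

487.658

X̄ = (452.9 + 447.0 + 441.6 + 447.1 + 473.8 + 446.8 + 460.8 + 473.3 + 451.0 + 449.2 + 445.6 + 459.8) / 12 = 454.0750
Moving ranges: 5.9, 5.4, 5.5, 26.7, 27.0, 14.0, 12.5, 22.3, 1.8, 3.6, 14.2; M̄R̄ = 138.9000 / 11 = 12.6273
UCL = X̄ + 3·M̄R̄/d₂ = 454.0750 + 3 × 12.6273 / 1.128 = 487.6582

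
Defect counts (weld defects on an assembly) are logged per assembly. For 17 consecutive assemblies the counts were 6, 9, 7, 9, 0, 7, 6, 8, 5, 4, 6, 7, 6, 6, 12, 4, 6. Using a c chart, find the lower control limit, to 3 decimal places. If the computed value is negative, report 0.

c̄ = (6 + 9 + 7 + 9 + 0 + 7 + 6 + 8 + 5 + 4 + 6 + 7 + 6 + 6 + 12 + 4 + 6) / 17 = 108 / 17 = 6.3529
LCL = c̄ − 3√c̄ = 6.3529 − 3 × 2.5205 = -1.2086 → 0 (cannot be negative)

0.000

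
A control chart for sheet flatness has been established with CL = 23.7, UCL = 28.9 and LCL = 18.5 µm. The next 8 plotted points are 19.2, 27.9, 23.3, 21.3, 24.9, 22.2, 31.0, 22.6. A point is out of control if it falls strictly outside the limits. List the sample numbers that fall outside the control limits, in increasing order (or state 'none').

7

Compare each point to [18.5, 28.9]: sample 7 = 31.0 > UCL.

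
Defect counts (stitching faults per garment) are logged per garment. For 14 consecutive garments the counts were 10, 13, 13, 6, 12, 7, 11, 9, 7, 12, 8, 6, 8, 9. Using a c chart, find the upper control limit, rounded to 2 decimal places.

c̄ = (10 + 13 + 13 + 6 + 12 + 7 + 11 + 9 + 7 + 12 + 8 + 6 + 8 + 9) / 14 = 131 / 14 = 9.3571
UCL = c̄ + 3√c̄ = 9.3571 + 3 × √9.3571 = 9.3571 + 3 × 3.0589 = 18.5340

18.53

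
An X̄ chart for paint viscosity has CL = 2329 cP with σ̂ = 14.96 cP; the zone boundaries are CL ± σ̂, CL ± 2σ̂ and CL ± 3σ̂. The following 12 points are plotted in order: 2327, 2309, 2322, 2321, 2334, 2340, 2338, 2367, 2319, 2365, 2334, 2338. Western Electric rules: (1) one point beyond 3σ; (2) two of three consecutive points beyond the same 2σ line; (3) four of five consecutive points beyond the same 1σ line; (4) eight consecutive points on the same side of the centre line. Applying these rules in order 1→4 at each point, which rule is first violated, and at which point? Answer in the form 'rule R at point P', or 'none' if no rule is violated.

Zone of each point (C = within 1σ̂, B = 1σ̂–2σ̂, A = 2σ̂–3σ̂, * = beyond 3σ̂; sign = side of CL): 1:-C, 2:-B, 3:-C, 4:-C, 5:+C, 6:+C, 7:+C, 8:+A, 9:-C, 10:+A, 11:+C, 12:+C
Rule 2 (two of three consecutive points beyond the same 2σ limit) is satisfied at point 10.

rule 2 at point 10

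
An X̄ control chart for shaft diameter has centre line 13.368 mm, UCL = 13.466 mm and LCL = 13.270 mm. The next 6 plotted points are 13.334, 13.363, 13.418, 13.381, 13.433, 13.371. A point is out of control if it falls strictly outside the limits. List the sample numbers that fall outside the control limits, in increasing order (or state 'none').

none

All 6 points lie within [13.270, 13.466].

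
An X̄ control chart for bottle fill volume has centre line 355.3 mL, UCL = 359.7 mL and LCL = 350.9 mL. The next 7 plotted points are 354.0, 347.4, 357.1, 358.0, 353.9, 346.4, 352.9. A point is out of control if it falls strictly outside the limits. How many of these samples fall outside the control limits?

2

Compare each point to [350.9, 359.7]: sample 2 = 347.4 < LCL; sample 6 = 346.4 < LCL.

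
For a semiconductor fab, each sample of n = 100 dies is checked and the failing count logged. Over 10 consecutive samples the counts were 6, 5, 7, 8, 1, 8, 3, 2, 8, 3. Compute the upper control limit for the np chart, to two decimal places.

11.70

p̄ = Σdᵢ / (k·n) = 51 / (10 × 100) = 0.05100
UCL = np̄ + 3·√(np̄(1−p̄)) = 5.1000 + 3 × √(5.1000×0.94900) = 5.1000 + 3 × 2.2000 = 11.6999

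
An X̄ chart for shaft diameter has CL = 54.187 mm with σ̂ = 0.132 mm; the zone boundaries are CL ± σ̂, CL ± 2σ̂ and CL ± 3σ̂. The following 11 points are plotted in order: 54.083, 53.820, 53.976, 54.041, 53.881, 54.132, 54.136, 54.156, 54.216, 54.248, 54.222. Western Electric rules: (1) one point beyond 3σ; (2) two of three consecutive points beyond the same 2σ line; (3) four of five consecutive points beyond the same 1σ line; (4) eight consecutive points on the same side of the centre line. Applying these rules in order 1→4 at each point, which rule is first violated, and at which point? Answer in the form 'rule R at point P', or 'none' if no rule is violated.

rule 3 at point 5

Zone of each point (C = within 1σ̂, B = 1σ̂–2σ̂, A = 2σ̂–3σ̂, * = beyond 3σ̂; sign = side of CL): 1:-C, 2:-A, 3:-B, 4:-B, 5:-A, 6:-C, 7:-C, 8:-C, 9:+C, 10:+C, 11:+C
Rule 3 (four of five consecutive points beyond the same 1σ limit) is satisfied at point 5.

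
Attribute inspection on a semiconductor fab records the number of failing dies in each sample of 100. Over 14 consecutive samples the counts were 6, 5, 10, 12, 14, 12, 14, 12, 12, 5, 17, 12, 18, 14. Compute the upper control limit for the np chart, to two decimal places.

p̄ = Σdᵢ / (k·n) = 163 / (14 × 100) = 0.11643
UCL = np̄ + 3·√(np̄(1−p̄)) = 11.6429 + 3 × √(11.6429×0.88357) = 11.6429 + 3 × 3.2074 = 21.2650

21.27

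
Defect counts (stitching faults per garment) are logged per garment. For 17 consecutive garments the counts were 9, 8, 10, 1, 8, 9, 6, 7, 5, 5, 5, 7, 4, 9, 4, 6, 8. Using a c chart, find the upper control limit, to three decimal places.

c̄ = (9 + 8 + 10 + 1 + 8 + 9 + 6 + 7 + 5 + 5 + 5 + 7 + 4 + 9 + 4 + 6 + 8) / 17 = 111 / 17 = 6.5294
UCL = c̄ + 3√c̄ = 6.5294 + 3 × √6.5294 = 6.5294 + 3 × 2.5553 = 14.1952

14.195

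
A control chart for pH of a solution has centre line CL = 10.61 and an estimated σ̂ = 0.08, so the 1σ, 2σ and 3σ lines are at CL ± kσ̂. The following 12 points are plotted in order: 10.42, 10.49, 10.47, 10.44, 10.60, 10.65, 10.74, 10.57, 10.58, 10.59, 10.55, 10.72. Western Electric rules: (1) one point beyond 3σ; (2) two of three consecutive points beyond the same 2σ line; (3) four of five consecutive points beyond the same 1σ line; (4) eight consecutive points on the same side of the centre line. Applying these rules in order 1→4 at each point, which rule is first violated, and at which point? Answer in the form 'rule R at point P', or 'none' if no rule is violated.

Zone of each point (C = within 1σ̂, B = 1σ̂–2σ̂, A = 2σ̂–3σ̂, * = beyond 3σ̂; sign = side of CL): 1:-A, 2:-B, 3:-B, 4:-A, 5:-C, 6:+C, 7:+B, 8:-C, 9:-C, 10:-C, 11:-C, 12:+B
Rule 3 (four of five consecutive points beyond the same 1σ limit) is satisfied at point 4.

rule 3 at point 4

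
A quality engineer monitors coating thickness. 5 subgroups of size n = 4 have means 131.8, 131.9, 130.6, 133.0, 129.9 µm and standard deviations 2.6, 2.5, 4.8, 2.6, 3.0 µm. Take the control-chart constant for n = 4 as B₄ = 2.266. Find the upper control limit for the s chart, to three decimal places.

s̄ = (2.6 + 2.5 + 4.8 + 2.6 + 3.0) / 5 = 3.1000
UCL_s = B₄·s̄ = 2.266 × 3.1000 = 7.0246

7.025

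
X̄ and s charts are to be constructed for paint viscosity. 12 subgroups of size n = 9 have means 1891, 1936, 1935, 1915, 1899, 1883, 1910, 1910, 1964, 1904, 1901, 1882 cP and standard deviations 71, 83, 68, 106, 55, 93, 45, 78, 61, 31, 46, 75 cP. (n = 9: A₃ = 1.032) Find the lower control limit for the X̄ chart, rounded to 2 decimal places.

X̄̄ = (1891 + 1936 + 1935 + 1915 + 1899 + 1883 + 1910 + 1910 + 1964 + 1904 + 1901 + 1882) / 12 = 1910.8333
s̄ = (71 + 83 + 68 + 106 + 55 + 93 + 45 + 78 + 61 + 31 + 46 + 75) / 12 = 67.6667
LCL = X̄̄ − A₃·s̄ = 1910.8333 − 1.032 × 67.6667 = 1841.0013

1841.00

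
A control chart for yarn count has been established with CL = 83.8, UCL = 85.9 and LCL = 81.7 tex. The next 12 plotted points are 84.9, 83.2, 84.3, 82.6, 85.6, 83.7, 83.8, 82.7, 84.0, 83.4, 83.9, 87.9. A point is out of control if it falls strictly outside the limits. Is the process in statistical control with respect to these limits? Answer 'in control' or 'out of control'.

Compare each point to [81.7, 85.9]: sample 12 = 87.9 > UCL.

out of control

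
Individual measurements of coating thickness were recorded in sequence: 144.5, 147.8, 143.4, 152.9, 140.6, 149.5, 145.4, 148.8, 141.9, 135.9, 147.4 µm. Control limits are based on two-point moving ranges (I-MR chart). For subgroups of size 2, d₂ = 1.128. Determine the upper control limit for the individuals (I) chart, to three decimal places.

163.979

X̄ = (144.5 + 147.8 + 143.4 + 152.9 + 140.6 + 149.5 + 145.4 + 148.8 + 141.9 + 135.9 + 147.4) / 11 = 145.2818
Moving ranges: 3.3, 4.4, 9.5, 12.3, 8.9, 4.1, 3.4, 6.9, 6.0, 11.5; M̄R̄ = 70.3000 / 10 = 7.0300
UCL = X̄ + 3·M̄R̄/d₂ = 145.2818 + 3 × 7.0300 / 1.128 = 163.9786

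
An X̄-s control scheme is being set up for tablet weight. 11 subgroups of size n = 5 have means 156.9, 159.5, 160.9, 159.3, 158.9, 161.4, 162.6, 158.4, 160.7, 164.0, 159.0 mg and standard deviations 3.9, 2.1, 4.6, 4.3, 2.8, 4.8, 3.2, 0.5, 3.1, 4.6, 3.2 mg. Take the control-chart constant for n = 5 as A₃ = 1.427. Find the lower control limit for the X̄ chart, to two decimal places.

155.33

X̄̄ = (156.9 + 159.5 + 160.9 + 159.3 + 158.9 + 161.4 + 162.6 + 158.4 + 160.7 + 164.0 + 159.0) / 11 = 160.1455
s̄ = (3.9 + 2.1 + 4.6 + 4.3 + 2.8 + 4.8 + 3.2 + 0.5 + 3.1 + 4.6 + 3.2) / 11 = 3.3727
LCL = X̄̄ − A₃·s̄ = 160.1455 − 1.427 × 3.3727 = 155.3326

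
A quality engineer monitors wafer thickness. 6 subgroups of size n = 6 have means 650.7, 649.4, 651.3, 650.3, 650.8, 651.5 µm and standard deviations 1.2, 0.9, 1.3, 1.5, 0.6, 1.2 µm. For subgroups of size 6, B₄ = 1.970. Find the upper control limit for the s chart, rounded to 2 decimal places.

2.20

s̄ = (1.2 + 0.9 + 1.3 + 1.5 + 0.6 + 1.2) / 6 = 1.1167
UCL_s = B₄·s̄ = 1.970 × 1.1167 = 2.1998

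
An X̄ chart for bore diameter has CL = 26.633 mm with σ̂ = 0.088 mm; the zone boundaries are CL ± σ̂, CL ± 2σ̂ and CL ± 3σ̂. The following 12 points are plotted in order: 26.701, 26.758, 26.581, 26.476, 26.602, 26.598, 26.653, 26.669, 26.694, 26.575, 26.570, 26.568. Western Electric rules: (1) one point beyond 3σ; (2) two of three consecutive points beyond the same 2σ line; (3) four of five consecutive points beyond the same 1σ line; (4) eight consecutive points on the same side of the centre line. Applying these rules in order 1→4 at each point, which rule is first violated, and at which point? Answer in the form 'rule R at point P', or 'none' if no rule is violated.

none

Zone of each point (C = within 1σ̂, B = 1σ̂–2σ̂, A = 2σ̂–3σ̂, * = beyond 3σ̂; sign = side of CL): 1:+C, 2:+B, 3:-C, 4:-B, 5:-C, 6:-C, 7:+C, 8:+C, 9:+C, 10:-C, 11:-C, 12:-C
No rule fires across all 12 points.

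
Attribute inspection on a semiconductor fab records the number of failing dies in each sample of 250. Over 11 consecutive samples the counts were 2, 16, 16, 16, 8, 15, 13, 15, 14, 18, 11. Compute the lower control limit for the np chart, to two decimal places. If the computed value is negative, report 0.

p̄ = Σdᵢ / (k·n) = 144 / (11 × 250) = 0.05236
LCL = np̄ − 3·√(np̄(1−p̄)) = 13.0909 − 3 × 3.5221 = 2.5245

2.52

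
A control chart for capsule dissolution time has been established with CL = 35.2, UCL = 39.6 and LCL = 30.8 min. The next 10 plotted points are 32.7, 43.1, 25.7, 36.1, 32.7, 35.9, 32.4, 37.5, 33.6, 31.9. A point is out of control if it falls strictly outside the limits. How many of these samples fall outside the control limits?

2

Compare each point to [30.8, 39.6]: sample 2 = 43.1 > UCL; sample 3 = 25.7 < LCL.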